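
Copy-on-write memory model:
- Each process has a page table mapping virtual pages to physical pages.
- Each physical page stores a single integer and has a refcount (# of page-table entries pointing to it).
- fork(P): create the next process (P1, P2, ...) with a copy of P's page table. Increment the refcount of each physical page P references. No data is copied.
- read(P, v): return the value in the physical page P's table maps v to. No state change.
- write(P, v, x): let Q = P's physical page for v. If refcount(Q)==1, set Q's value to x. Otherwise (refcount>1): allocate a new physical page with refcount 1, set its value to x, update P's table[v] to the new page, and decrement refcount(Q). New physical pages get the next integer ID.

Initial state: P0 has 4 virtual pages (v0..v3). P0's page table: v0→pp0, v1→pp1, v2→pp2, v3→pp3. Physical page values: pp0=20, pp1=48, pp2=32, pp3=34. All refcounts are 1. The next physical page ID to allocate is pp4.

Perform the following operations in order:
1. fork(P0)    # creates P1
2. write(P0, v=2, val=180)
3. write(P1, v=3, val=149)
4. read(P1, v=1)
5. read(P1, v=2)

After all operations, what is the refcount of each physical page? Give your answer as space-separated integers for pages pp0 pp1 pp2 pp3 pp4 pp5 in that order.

Answer: 2 2 1 1 1 1

Derivation:
Op 1: fork(P0) -> P1. 4 ppages; refcounts: pp0:2 pp1:2 pp2:2 pp3:2
Op 2: write(P0, v2, 180). refcount(pp2)=2>1 -> COPY to pp4. 5 ppages; refcounts: pp0:2 pp1:2 pp2:1 pp3:2 pp4:1
Op 3: write(P1, v3, 149). refcount(pp3)=2>1 -> COPY to pp5. 6 ppages; refcounts: pp0:2 pp1:2 pp2:1 pp3:1 pp4:1 pp5:1
Op 4: read(P1, v1) -> 48. No state change.
Op 5: read(P1, v2) -> 32. No state change.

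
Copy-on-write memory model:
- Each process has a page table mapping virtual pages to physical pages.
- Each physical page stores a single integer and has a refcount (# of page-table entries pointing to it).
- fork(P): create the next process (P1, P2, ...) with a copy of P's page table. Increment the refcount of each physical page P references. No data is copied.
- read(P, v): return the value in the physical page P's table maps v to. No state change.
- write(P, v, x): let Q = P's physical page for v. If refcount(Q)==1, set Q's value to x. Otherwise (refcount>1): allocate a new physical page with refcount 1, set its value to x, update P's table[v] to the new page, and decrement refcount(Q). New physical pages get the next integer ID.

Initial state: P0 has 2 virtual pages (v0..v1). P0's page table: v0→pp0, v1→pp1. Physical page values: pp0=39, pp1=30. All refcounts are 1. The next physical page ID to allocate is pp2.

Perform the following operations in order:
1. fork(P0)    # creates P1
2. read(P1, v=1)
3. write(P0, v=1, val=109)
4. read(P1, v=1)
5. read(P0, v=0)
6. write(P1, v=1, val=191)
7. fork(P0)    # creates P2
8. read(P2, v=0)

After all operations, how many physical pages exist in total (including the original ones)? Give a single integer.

Answer: 3

Derivation:
Op 1: fork(P0) -> P1. 2 ppages; refcounts: pp0:2 pp1:2
Op 2: read(P1, v1) -> 30. No state change.
Op 3: write(P0, v1, 109). refcount(pp1)=2>1 -> COPY to pp2. 3 ppages; refcounts: pp0:2 pp1:1 pp2:1
Op 4: read(P1, v1) -> 30. No state change.
Op 5: read(P0, v0) -> 39. No state change.
Op 6: write(P1, v1, 191). refcount(pp1)=1 -> write in place. 3 ppages; refcounts: pp0:2 pp1:1 pp2:1
Op 7: fork(P0) -> P2. 3 ppages; refcounts: pp0:3 pp1:1 pp2:2
Op 8: read(P2, v0) -> 39. No state change.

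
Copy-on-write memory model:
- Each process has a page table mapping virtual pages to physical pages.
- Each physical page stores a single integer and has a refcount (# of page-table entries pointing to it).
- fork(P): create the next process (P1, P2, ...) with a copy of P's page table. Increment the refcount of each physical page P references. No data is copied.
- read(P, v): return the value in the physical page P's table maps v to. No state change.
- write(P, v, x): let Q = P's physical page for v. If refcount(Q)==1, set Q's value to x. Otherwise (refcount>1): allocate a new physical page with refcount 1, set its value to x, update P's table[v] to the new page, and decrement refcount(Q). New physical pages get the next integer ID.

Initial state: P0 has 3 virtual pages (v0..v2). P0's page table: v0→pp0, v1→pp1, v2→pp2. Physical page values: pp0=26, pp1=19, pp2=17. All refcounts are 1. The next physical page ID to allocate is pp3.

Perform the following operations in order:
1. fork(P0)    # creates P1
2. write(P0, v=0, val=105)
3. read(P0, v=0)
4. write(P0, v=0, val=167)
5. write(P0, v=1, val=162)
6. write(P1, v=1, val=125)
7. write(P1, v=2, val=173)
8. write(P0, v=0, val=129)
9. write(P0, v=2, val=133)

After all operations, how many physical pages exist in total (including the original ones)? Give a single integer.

Op 1: fork(P0) -> P1. 3 ppages; refcounts: pp0:2 pp1:2 pp2:2
Op 2: write(P0, v0, 105). refcount(pp0)=2>1 -> COPY to pp3. 4 ppages; refcounts: pp0:1 pp1:2 pp2:2 pp3:1
Op 3: read(P0, v0) -> 105. No state change.
Op 4: write(P0, v0, 167). refcount(pp3)=1 -> write in place. 4 ppages; refcounts: pp0:1 pp1:2 pp2:2 pp3:1
Op 5: write(P0, v1, 162). refcount(pp1)=2>1 -> COPY to pp4. 5 ppages; refcounts: pp0:1 pp1:1 pp2:2 pp3:1 pp4:1
Op 6: write(P1, v1, 125). refcount(pp1)=1 -> write in place. 5 ppages; refcounts: pp0:1 pp1:1 pp2:2 pp3:1 pp4:1
Op 7: write(P1, v2, 173). refcount(pp2)=2>1 -> COPY to pp5. 6 ppages; refcounts: pp0:1 pp1:1 pp2:1 pp3:1 pp4:1 pp5:1
Op 8: write(P0, v0, 129). refcount(pp3)=1 -> write in place. 6 ppages; refcounts: pp0:1 pp1:1 pp2:1 pp3:1 pp4:1 pp5:1
Op 9: write(P0, v2, 133). refcount(pp2)=1 -> write in place. 6 ppages; refcounts: pp0:1 pp1:1 pp2:1 pp3:1 pp4:1 pp5:1

Answer: 6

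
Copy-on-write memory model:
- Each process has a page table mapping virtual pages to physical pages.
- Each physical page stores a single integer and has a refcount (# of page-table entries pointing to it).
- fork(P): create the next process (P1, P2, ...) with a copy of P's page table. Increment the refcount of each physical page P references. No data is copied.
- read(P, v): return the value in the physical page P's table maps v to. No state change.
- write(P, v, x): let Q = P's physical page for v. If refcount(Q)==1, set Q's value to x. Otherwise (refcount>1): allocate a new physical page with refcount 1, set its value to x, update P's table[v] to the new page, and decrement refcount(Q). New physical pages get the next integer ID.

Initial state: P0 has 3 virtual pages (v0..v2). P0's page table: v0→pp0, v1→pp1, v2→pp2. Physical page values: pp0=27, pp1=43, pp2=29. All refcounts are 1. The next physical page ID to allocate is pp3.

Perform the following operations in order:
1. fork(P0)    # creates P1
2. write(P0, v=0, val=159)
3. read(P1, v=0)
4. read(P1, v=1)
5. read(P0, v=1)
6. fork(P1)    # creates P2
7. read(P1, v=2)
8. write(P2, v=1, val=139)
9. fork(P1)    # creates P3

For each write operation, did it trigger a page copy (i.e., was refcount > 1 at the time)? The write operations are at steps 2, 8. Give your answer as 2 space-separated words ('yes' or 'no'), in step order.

Op 1: fork(P0) -> P1. 3 ppages; refcounts: pp0:2 pp1:2 pp2:2
Op 2: write(P0, v0, 159). refcount(pp0)=2>1 -> COPY to pp3. 4 ppages; refcounts: pp0:1 pp1:2 pp2:2 pp3:1
Op 3: read(P1, v0) -> 27. No state change.
Op 4: read(P1, v1) -> 43. No state change.
Op 5: read(P0, v1) -> 43. No state change.
Op 6: fork(P1) -> P2. 4 ppages; refcounts: pp0:2 pp1:3 pp2:3 pp3:1
Op 7: read(P1, v2) -> 29. No state change.
Op 8: write(P2, v1, 139). refcount(pp1)=3>1 -> COPY to pp4. 5 ppages; refcounts: pp0:2 pp1:2 pp2:3 pp3:1 pp4:1
Op 9: fork(P1) -> P3. 5 ppages; refcounts: pp0:3 pp1:3 pp2:4 pp3:1 pp4:1

yes yes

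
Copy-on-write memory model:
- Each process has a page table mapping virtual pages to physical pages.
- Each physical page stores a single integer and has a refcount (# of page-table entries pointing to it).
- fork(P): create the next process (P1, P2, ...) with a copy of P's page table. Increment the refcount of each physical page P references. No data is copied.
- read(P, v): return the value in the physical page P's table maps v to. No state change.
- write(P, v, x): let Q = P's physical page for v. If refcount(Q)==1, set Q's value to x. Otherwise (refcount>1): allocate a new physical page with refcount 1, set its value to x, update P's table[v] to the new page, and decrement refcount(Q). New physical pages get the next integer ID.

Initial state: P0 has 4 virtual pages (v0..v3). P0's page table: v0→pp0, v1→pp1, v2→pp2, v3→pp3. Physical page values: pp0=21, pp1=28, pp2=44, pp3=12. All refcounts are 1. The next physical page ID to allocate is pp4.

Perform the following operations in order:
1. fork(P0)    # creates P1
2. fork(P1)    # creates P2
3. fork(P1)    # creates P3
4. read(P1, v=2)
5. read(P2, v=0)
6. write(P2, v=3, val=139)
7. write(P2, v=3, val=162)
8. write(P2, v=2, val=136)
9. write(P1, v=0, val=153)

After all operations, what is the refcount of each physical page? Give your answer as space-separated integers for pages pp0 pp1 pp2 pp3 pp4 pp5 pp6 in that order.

Answer: 3 4 3 3 1 1 1

Derivation:
Op 1: fork(P0) -> P1. 4 ppages; refcounts: pp0:2 pp1:2 pp2:2 pp3:2
Op 2: fork(P1) -> P2. 4 ppages; refcounts: pp0:3 pp1:3 pp2:3 pp3:3
Op 3: fork(P1) -> P3. 4 ppages; refcounts: pp0:4 pp1:4 pp2:4 pp3:4
Op 4: read(P1, v2) -> 44. No state change.
Op 5: read(P2, v0) -> 21. No state change.
Op 6: write(P2, v3, 139). refcount(pp3)=4>1 -> COPY to pp4. 5 ppages; refcounts: pp0:4 pp1:4 pp2:4 pp3:3 pp4:1
Op 7: write(P2, v3, 162). refcount(pp4)=1 -> write in place. 5 ppages; refcounts: pp0:4 pp1:4 pp2:4 pp3:3 pp4:1
Op 8: write(P2, v2, 136). refcount(pp2)=4>1 -> COPY to pp5. 6 ppages; refcounts: pp0:4 pp1:4 pp2:3 pp3:3 pp4:1 pp5:1
Op 9: write(P1, v0, 153). refcount(pp0)=4>1 -> COPY to pp6. 7 ppages; refcounts: pp0:3 pp1:4 pp2:3 pp3:3 pp4:1 pp5:1 pp6:1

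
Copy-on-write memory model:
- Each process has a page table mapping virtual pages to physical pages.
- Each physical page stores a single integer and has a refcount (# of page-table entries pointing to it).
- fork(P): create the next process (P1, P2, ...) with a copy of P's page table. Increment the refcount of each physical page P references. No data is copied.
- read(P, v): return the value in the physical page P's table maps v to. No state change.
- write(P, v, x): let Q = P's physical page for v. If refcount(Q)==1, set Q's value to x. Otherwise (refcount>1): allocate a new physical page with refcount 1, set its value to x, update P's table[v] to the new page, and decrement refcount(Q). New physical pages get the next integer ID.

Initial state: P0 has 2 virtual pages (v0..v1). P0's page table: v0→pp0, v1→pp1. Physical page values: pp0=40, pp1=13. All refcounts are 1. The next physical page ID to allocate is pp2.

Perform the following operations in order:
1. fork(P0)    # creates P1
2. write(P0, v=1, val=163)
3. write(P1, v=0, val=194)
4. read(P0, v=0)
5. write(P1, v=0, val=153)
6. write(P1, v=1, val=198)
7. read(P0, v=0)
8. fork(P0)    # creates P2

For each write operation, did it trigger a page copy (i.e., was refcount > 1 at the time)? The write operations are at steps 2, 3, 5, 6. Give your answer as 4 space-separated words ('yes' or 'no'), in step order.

Op 1: fork(P0) -> P1. 2 ppages; refcounts: pp0:2 pp1:2
Op 2: write(P0, v1, 163). refcount(pp1)=2>1 -> COPY to pp2. 3 ppages; refcounts: pp0:2 pp1:1 pp2:1
Op 3: write(P1, v0, 194). refcount(pp0)=2>1 -> COPY to pp3. 4 ppages; refcounts: pp0:1 pp1:1 pp2:1 pp3:1
Op 4: read(P0, v0) -> 40. No state change.
Op 5: write(P1, v0, 153). refcount(pp3)=1 -> write in place. 4 ppages; refcounts: pp0:1 pp1:1 pp2:1 pp3:1
Op 6: write(P1, v1, 198). refcount(pp1)=1 -> write in place. 4 ppages; refcounts: pp0:1 pp1:1 pp2:1 pp3:1
Op 7: read(P0, v0) -> 40. No state change.
Op 8: fork(P0) -> P2. 4 ppages; refcounts: pp0:2 pp1:1 pp2:2 pp3:1

yes yes no no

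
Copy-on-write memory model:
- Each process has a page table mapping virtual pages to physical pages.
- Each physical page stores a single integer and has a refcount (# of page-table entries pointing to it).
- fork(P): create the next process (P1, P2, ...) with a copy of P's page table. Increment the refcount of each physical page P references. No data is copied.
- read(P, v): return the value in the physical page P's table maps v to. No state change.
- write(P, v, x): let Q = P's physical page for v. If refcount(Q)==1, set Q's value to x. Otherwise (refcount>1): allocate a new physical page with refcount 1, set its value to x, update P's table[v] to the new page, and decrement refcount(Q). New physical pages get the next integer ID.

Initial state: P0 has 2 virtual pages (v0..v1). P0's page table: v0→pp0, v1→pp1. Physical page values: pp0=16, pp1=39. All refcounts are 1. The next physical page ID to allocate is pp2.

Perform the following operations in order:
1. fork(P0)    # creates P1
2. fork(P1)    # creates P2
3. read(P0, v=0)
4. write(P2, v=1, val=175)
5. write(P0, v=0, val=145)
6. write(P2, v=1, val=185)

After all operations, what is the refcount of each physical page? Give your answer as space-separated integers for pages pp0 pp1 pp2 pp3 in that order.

Answer: 2 2 1 1

Derivation:
Op 1: fork(P0) -> P1. 2 ppages; refcounts: pp0:2 pp1:2
Op 2: fork(P1) -> P2. 2 ppages; refcounts: pp0:3 pp1:3
Op 3: read(P0, v0) -> 16. No state change.
Op 4: write(P2, v1, 175). refcount(pp1)=3>1 -> COPY to pp2. 3 ppages; refcounts: pp0:3 pp1:2 pp2:1
Op 5: write(P0, v0, 145). refcount(pp0)=3>1 -> COPY to pp3. 4 ppages; refcounts: pp0:2 pp1:2 pp2:1 pp3:1
Op 6: write(P2, v1, 185). refcount(pp2)=1 -> write in place. 4 ppages; refcounts: pp0:2 pp1:2 pp2:1 pp3:1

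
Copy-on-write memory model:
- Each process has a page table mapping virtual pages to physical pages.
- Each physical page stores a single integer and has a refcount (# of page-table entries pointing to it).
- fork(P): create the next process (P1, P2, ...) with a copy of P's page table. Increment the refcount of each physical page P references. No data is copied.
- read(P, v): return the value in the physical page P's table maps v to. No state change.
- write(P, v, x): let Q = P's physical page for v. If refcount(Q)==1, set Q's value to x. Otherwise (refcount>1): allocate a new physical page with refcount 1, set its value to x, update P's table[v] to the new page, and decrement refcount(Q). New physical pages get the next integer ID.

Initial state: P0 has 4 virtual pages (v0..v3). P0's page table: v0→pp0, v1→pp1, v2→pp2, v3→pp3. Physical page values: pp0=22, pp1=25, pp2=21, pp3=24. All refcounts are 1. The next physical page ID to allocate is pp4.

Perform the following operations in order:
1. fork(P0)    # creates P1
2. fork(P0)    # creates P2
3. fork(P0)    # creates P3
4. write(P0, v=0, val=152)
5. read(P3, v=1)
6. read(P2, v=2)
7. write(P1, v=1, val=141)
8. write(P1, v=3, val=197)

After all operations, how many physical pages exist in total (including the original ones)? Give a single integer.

Op 1: fork(P0) -> P1. 4 ppages; refcounts: pp0:2 pp1:2 pp2:2 pp3:2
Op 2: fork(P0) -> P2. 4 ppages; refcounts: pp0:3 pp1:3 pp2:3 pp3:3
Op 3: fork(P0) -> P3. 4 ppages; refcounts: pp0:4 pp1:4 pp2:4 pp3:4
Op 4: write(P0, v0, 152). refcount(pp0)=4>1 -> COPY to pp4. 5 ppages; refcounts: pp0:3 pp1:4 pp2:4 pp3:4 pp4:1
Op 5: read(P3, v1) -> 25. No state change.
Op 6: read(P2, v2) -> 21. No state change.
Op 7: write(P1, v1, 141). refcount(pp1)=4>1 -> COPY to pp5. 6 ppages; refcounts: pp0:3 pp1:3 pp2:4 pp3:4 pp4:1 pp5:1
Op 8: write(P1, v3, 197). refcount(pp3)=4>1 -> COPY to pp6. 7 ppages; refcounts: pp0:3 pp1:3 pp2:4 pp3:3 pp4:1 pp5:1 pp6:1

Answer: 7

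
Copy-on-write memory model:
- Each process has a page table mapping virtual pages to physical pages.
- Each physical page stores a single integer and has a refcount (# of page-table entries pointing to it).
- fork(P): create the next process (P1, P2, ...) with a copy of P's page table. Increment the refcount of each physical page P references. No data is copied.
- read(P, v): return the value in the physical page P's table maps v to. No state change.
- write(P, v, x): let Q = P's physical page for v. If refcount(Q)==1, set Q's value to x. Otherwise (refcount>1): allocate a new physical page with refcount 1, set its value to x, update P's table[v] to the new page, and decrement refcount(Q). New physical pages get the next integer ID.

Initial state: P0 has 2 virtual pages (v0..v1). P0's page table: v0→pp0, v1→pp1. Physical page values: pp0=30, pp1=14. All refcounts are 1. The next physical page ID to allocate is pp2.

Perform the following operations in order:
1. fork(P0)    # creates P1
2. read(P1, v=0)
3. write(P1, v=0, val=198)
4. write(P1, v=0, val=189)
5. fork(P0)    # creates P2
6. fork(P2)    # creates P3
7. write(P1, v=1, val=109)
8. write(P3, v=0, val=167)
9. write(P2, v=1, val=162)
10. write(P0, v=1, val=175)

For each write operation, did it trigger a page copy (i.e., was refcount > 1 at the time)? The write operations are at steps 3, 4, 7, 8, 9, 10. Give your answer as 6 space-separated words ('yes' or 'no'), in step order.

Op 1: fork(P0) -> P1. 2 ppages; refcounts: pp0:2 pp1:2
Op 2: read(P1, v0) -> 30. No state change.
Op 3: write(P1, v0, 198). refcount(pp0)=2>1 -> COPY to pp2. 3 ppages; refcounts: pp0:1 pp1:2 pp2:1
Op 4: write(P1, v0, 189). refcount(pp2)=1 -> write in place. 3 ppages; refcounts: pp0:1 pp1:2 pp2:1
Op 5: fork(P0) -> P2. 3 ppages; refcounts: pp0:2 pp1:3 pp2:1
Op 6: fork(P2) -> P3. 3 ppages; refcounts: pp0:3 pp1:4 pp2:1
Op 7: write(P1, v1, 109). refcount(pp1)=4>1 -> COPY to pp3. 4 ppages; refcounts: pp0:3 pp1:3 pp2:1 pp3:1
Op 8: write(P3, v0, 167). refcount(pp0)=3>1 -> COPY to pp4. 5 ppages; refcounts: pp0:2 pp1:3 pp2:1 pp3:1 pp4:1
Op 9: write(P2, v1, 162). refcount(pp1)=3>1 -> COPY to pp5. 6 ppages; refcounts: pp0:2 pp1:2 pp2:1 pp3:1 pp4:1 pp5:1
Op 10: write(P0, v1, 175). refcount(pp1)=2>1 -> COPY to pp6. 7 ppages; refcounts: pp0:2 pp1:1 pp2:1 pp3:1 pp4:1 pp5:1 pp6:1

yes no yes yes yes yes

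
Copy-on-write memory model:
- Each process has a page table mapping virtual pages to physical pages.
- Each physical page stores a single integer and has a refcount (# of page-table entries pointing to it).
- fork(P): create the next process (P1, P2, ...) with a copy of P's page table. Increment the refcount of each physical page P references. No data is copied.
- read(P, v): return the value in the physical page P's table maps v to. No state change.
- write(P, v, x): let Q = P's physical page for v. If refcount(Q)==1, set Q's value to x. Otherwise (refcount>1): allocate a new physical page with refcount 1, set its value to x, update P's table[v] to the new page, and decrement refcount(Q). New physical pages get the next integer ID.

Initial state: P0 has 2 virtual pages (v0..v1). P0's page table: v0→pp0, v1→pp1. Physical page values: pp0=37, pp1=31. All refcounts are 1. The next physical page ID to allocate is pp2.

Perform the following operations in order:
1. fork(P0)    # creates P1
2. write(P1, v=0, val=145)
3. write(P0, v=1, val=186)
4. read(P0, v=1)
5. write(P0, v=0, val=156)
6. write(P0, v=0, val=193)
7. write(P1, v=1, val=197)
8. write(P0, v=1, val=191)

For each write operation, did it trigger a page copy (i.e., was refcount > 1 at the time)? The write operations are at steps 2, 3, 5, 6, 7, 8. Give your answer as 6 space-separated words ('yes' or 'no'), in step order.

Op 1: fork(P0) -> P1. 2 ppages; refcounts: pp0:2 pp1:2
Op 2: write(P1, v0, 145). refcount(pp0)=2>1 -> COPY to pp2. 3 ppages; refcounts: pp0:1 pp1:2 pp2:1
Op 3: write(P0, v1, 186). refcount(pp1)=2>1 -> COPY to pp3. 4 ppages; refcounts: pp0:1 pp1:1 pp2:1 pp3:1
Op 4: read(P0, v1) -> 186. No state change.
Op 5: write(P0, v0, 156). refcount(pp0)=1 -> write in place. 4 ppages; refcounts: pp0:1 pp1:1 pp2:1 pp3:1
Op 6: write(P0, v0, 193). refcount(pp0)=1 -> write in place. 4 ppages; refcounts: pp0:1 pp1:1 pp2:1 pp3:1
Op 7: write(P1, v1, 197). refcount(pp1)=1 -> write in place. 4 ppages; refcounts: pp0:1 pp1:1 pp2:1 pp3:1
Op 8: write(P0, v1, 191). refcount(pp3)=1 -> write in place. 4 ppages; refcounts: pp0:1 pp1:1 pp2:1 pp3:1

yes yes no no no no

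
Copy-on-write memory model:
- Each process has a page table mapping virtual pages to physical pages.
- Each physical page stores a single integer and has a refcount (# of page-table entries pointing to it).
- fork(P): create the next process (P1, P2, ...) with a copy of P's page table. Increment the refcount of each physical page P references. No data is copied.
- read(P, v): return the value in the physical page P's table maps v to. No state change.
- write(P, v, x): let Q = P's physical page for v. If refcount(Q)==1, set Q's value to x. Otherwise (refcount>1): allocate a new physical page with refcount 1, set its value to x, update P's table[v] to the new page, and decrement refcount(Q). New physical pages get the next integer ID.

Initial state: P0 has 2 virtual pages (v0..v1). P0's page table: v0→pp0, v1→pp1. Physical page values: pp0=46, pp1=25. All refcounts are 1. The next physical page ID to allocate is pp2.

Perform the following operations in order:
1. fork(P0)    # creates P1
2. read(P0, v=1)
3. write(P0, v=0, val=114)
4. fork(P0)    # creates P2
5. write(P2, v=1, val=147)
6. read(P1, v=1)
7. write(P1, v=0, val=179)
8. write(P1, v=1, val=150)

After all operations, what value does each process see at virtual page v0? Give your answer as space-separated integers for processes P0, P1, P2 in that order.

Op 1: fork(P0) -> P1. 2 ppages; refcounts: pp0:2 pp1:2
Op 2: read(P0, v1) -> 25. No state change.
Op 3: write(P0, v0, 114). refcount(pp0)=2>1 -> COPY to pp2. 3 ppages; refcounts: pp0:1 pp1:2 pp2:1
Op 4: fork(P0) -> P2. 3 ppages; refcounts: pp0:1 pp1:3 pp2:2
Op 5: write(P2, v1, 147). refcount(pp1)=3>1 -> COPY to pp3. 4 ppages; refcounts: pp0:1 pp1:2 pp2:2 pp3:1
Op 6: read(P1, v1) -> 25. No state change.
Op 7: write(P1, v0, 179). refcount(pp0)=1 -> write in place. 4 ppages; refcounts: pp0:1 pp1:2 pp2:2 pp3:1
Op 8: write(P1, v1, 150). refcount(pp1)=2>1 -> COPY to pp4. 5 ppages; refcounts: pp0:1 pp1:1 pp2:2 pp3:1 pp4:1
P0: v0 -> pp2 = 114
P1: v0 -> pp0 = 179
P2: v0 -> pp2 = 114

Answer: 114 179 114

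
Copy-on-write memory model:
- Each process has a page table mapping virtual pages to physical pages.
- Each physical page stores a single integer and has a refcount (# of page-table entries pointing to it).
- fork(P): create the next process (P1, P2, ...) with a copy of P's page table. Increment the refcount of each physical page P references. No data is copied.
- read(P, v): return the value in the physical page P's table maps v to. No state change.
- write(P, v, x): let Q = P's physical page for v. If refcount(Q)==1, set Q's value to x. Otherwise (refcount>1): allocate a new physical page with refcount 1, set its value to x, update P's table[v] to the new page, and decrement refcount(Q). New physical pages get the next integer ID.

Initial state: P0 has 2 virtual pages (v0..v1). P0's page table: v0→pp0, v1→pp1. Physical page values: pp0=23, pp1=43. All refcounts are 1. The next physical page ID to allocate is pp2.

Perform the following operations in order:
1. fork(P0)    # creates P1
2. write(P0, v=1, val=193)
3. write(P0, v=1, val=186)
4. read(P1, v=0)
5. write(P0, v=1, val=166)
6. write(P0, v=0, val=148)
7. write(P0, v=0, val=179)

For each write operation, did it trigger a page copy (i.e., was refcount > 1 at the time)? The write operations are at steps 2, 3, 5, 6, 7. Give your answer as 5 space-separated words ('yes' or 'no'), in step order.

Op 1: fork(P0) -> P1. 2 ppages; refcounts: pp0:2 pp1:2
Op 2: write(P0, v1, 193). refcount(pp1)=2>1 -> COPY to pp2. 3 ppages; refcounts: pp0:2 pp1:1 pp2:1
Op 3: write(P0, v1, 186). refcount(pp2)=1 -> write in place. 3 ppages; refcounts: pp0:2 pp1:1 pp2:1
Op 4: read(P1, v0) -> 23. No state change.
Op 5: write(P0, v1, 166). refcount(pp2)=1 -> write in place. 3 ppages; refcounts: pp0:2 pp1:1 pp2:1
Op 6: write(P0, v0, 148). refcount(pp0)=2>1 -> COPY to pp3. 4 ppages; refcounts: pp0:1 pp1:1 pp2:1 pp3:1
Op 7: write(P0, v0, 179). refcount(pp3)=1 -> write in place. 4 ppages; refcounts: pp0:1 pp1:1 pp2:1 pp3:1

yes no no yes no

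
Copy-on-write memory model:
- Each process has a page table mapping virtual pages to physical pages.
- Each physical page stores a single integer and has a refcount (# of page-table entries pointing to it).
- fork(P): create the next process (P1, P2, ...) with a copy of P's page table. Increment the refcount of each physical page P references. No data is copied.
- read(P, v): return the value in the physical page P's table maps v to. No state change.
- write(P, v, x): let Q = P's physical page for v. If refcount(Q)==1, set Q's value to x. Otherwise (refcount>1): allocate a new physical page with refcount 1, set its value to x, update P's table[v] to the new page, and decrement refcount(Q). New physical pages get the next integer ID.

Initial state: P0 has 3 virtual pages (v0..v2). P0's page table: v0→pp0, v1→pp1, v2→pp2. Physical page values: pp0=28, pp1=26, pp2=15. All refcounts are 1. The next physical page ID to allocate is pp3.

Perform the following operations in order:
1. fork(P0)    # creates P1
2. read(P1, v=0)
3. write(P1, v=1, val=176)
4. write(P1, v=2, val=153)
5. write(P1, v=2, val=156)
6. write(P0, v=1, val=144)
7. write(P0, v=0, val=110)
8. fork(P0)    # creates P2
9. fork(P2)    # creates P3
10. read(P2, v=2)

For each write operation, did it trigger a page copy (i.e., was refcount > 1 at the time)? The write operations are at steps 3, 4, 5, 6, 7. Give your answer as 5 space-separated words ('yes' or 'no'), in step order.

Op 1: fork(P0) -> P1. 3 ppages; refcounts: pp0:2 pp1:2 pp2:2
Op 2: read(P1, v0) -> 28. No state change.
Op 3: write(P1, v1, 176). refcount(pp1)=2>1 -> COPY to pp3. 4 ppages; refcounts: pp0:2 pp1:1 pp2:2 pp3:1
Op 4: write(P1, v2, 153). refcount(pp2)=2>1 -> COPY to pp4. 5 ppages; refcounts: pp0:2 pp1:1 pp2:1 pp3:1 pp4:1
Op 5: write(P1, v2, 156). refcount(pp4)=1 -> write in place. 5 ppages; refcounts: pp0:2 pp1:1 pp2:1 pp3:1 pp4:1
Op 6: write(P0, v1, 144). refcount(pp1)=1 -> write in place. 5 ppages; refcounts: pp0:2 pp1:1 pp2:1 pp3:1 pp4:1
Op 7: write(P0, v0, 110). refcount(pp0)=2>1 -> COPY to pp5. 6 ppages; refcounts: pp0:1 pp1:1 pp2:1 pp3:1 pp4:1 pp5:1
Op 8: fork(P0) -> P2. 6 ppages; refcounts: pp0:1 pp1:2 pp2:2 pp3:1 pp4:1 pp5:2
Op 9: fork(P2) -> P3. 6 ppages; refcounts: pp0:1 pp1:3 pp2:3 pp3:1 pp4:1 pp5:3
Op 10: read(P2, v2) -> 15. No state change.

yes yes no no yes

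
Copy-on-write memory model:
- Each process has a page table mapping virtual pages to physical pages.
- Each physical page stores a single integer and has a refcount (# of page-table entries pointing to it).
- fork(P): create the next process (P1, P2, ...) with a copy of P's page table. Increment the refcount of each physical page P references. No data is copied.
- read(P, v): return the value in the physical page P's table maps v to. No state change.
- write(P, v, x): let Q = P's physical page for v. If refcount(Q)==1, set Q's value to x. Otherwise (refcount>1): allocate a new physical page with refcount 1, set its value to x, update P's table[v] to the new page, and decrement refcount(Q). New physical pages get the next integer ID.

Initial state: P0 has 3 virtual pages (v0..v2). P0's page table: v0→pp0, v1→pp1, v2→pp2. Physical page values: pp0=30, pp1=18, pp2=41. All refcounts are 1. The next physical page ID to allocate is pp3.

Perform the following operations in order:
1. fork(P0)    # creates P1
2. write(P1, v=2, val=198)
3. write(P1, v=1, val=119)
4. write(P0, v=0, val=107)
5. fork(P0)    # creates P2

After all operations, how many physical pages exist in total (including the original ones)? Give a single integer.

Answer: 6

Derivation:
Op 1: fork(P0) -> P1. 3 ppages; refcounts: pp0:2 pp1:2 pp2:2
Op 2: write(P1, v2, 198). refcount(pp2)=2>1 -> COPY to pp3. 4 ppages; refcounts: pp0:2 pp1:2 pp2:1 pp3:1
Op 3: write(P1, v1, 119). refcount(pp1)=2>1 -> COPY to pp4. 5 ppages; refcounts: pp0:2 pp1:1 pp2:1 pp3:1 pp4:1
Op 4: write(P0, v0, 107). refcount(pp0)=2>1 -> COPY to pp5. 6 ppages; refcounts: pp0:1 pp1:1 pp2:1 pp3:1 pp4:1 pp5:1
Op 5: fork(P0) -> P2. 6 ppages; refcounts: pp0:1 pp1:2 pp2:2 pp3:1 pp4:1 pp5:2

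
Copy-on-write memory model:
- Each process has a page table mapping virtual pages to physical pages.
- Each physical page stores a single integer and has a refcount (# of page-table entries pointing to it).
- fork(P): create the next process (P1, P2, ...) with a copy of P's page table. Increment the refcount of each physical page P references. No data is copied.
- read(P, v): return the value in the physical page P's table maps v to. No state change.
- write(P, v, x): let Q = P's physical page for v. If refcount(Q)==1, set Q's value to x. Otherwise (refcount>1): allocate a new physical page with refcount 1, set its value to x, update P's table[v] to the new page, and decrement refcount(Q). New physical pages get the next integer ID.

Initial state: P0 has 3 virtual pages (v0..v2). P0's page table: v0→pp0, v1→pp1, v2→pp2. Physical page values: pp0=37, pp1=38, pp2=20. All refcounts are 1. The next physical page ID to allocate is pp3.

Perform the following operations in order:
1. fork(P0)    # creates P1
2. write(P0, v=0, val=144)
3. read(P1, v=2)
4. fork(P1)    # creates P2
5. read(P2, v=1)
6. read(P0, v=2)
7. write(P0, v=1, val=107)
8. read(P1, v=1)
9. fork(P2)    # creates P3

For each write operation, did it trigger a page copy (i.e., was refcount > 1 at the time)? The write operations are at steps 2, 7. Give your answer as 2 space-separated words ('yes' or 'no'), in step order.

Op 1: fork(P0) -> P1. 3 ppages; refcounts: pp0:2 pp1:2 pp2:2
Op 2: write(P0, v0, 144). refcount(pp0)=2>1 -> COPY to pp3. 4 ppages; refcounts: pp0:1 pp1:2 pp2:2 pp3:1
Op 3: read(P1, v2) -> 20. No state change.
Op 4: fork(P1) -> P2. 4 ppages; refcounts: pp0:2 pp1:3 pp2:3 pp3:1
Op 5: read(P2, v1) -> 38. No state change.
Op 6: read(P0, v2) -> 20. No state change.
Op 7: write(P0, v1, 107). refcount(pp1)=3>1 -> COPY to pp4. 5 ppages; refcounts: pp0:2 pp1:2 pp2:3 pp3:1 pp4:1
Op 8: read(P1, v1) -> 38. No state change.
Op 9: fork(P2) -> P3. 5 ppages; refcounts: pp0:3 pp1:3 pp2:4 pp3:1 pp4:1

yes yes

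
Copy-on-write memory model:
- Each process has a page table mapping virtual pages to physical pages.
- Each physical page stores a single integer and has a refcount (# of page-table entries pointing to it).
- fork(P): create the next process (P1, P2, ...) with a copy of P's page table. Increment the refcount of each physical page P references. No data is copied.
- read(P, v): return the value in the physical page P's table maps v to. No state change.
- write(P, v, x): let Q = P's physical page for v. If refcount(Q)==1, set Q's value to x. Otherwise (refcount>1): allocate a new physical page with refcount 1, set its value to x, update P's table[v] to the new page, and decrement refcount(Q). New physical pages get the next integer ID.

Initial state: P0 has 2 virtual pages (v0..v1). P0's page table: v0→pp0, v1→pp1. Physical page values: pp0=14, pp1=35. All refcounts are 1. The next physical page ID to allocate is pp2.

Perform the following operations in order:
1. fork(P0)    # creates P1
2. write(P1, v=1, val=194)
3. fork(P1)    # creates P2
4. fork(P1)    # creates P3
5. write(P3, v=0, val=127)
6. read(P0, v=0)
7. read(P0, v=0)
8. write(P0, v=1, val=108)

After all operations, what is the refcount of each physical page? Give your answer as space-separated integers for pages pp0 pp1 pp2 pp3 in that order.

Op 1: fork(P0) -> P1. 2 ppages; refcounts: pp0:2 pp1:2
Op 2: write(P1, v1, 194). refcount(pp1)=2>1 -> COPY to pp2. 3 ppages; refcounts: pp0:2 pp1:1 pp2:1
Op 3: fork(P1) -> P2. 3 ppages; refcounts: pp0:3 pp1:1 pp2:2
Op 4: fork(P1) -> P3. 3 ppages; refcounts: pp0:4 pp1:1 pp2:3
Op 5: write(P3, v0, 127). refcount(pp0)=4>1 -> COPY to pp3. 4 ppages; refcounts: pp0:3 pp1:1 pp2:3 pp3:1
Op 6: read(P0, v0) -> 14. No state change.
Op 7: read(P0, v0) -> 14. No state change.
Op 8: write(P0, v1, 108). refcount(pp1)=1 -> write in place. 4 ppages; refcounts: pp0:3 pp1:1 pp2:3 pp3:1

Answer: 3 1 3 1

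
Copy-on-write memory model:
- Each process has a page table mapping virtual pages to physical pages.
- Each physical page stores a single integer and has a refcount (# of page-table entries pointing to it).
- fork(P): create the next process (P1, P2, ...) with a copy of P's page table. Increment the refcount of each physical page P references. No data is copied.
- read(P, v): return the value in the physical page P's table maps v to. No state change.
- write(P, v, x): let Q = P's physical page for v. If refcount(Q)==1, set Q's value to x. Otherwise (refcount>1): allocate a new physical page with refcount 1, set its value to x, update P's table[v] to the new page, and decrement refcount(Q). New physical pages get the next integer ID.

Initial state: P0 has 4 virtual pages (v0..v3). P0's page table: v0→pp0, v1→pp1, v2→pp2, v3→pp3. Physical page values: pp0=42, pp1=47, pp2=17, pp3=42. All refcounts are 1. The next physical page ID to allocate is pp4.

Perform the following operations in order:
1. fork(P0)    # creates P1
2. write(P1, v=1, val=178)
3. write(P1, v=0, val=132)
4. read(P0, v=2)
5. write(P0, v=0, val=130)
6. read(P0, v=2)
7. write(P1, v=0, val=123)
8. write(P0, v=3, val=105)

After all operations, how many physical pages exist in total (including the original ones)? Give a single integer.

Op 1: fork(P0) -> P1. 4 ppages; refcounts: pp0:2 pp1:2 pp2:2 pp3:2
Op 2: write(P1, v1, 178). refcount(pp1)=2>1 -> COPY to pp4. 5 ppages; refcounts: pp0:2 pp1:1 pp2:2 pp3:2 pp4:1
Op 3: write(P1, v0, 132). refcount(pp0)=2>1 -> COPY to pp5. 6 ppages; refcounts: pp0:1 pp1:1 pp2:2 pp3:2 pp4:1 pp5:1
Op 4: read(P0, v2) -> 17. No state change.
Op 5: write(P0, v0, 130). refcount(pp0)=1 -> write in place. 6 ppages; refcounts: pp0:1 pp1:1 pp2:2 pp3:2 pp4:1 pp5:1
Op 6: read(P0, v2) -> 17. No state change.
Op 7: write(P1, v0, 123). refcount(pp5)=1 -> write in place. 6 ppages; refcounts: pp0:1 pp1:1 pp2:2 pp3:2 pp4:1 pp5:1
Op 8: write(P0, v3, 105). refcount(pp3)=2>1 -> COPY to pp6. 7 ppages; refcounts: pp0:1 pp1:1 pp2:2 pp3:1 pp4:1 pp5:1 pp6:1

Answer: 7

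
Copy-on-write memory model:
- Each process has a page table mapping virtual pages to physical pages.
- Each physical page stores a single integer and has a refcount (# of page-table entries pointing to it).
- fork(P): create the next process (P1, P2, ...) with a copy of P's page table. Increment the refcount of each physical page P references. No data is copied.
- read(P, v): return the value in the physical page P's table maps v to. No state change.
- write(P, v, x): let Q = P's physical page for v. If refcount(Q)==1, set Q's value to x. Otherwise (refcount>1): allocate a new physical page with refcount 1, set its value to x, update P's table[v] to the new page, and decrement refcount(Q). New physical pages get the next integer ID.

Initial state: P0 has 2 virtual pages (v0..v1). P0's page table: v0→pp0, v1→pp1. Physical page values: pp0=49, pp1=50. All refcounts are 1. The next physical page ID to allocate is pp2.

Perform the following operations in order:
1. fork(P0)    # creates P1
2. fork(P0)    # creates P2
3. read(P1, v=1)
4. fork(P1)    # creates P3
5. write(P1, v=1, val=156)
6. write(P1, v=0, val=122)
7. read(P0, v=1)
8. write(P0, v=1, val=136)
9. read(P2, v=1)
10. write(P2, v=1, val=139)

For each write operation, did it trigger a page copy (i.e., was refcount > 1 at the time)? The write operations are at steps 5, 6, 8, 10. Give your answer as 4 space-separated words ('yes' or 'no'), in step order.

Op 1: fork(P0) -> P1. 2 ppages; refcounts: pp0:2 pp1:2
Op 2: fork(P0) -> P2. 2 ppages; refcounts: pp0:3 pp1:3
Op 3: read(P1, v1) -> 50. No state change.
Op 4: fork(P1) -> P3. 2 ppages; refcounts: pp0:4 pp1:4
Op 5: write(P1, v1, 156). refcount(pp1)=4>1 -> COPY to pp2. 3 ppages; refcounts: pp0:4 pp1:3 pp2:1
Op 6: write(P1, v0, 122). refcount(pp0)=4>1 -> COPY to pp3. 4 ppages; refcounts: pp0:3 pp1:3 pp2:1 pp3:1
Op 7: read(P0, v1) -> 50. No state change.
Op 8: write(P0, v1, 136). refcount(pp1)=3>1 -> COPY to pp4. 5 ppages; refcounts: pp0:3 pp1:2 pp2:1 pp3:1 pp4:1
Op 9: read(P2, v1) -> 50. No state change.
Op 10: write(P2, v1, 139). refcount(pp1)=2>1 -> COPY to pp5. 6 ppages; refcounts: pp0:3 pp1:1 pp2:1 pp3:1 pp4:1 pp5:1

yes yes yes yes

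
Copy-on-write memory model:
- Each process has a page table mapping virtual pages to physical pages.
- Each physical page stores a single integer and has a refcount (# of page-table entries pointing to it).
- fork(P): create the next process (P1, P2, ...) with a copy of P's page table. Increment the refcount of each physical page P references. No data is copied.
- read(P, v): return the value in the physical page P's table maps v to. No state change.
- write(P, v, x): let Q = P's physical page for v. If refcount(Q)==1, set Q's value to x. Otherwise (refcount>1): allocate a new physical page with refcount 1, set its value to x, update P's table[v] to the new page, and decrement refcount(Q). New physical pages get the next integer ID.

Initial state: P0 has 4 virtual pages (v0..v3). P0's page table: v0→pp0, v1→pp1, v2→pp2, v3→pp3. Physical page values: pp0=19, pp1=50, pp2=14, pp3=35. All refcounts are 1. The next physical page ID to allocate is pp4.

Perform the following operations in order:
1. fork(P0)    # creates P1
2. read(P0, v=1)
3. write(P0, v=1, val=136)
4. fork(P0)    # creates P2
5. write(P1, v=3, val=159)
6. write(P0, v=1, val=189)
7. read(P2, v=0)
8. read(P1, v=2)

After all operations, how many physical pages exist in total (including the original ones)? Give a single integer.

Op 1: fork(P0) -> P1. 4 ppages; refcounts: pp0:2 pp1:2 pp2:2 pp3:2
Op 2: read(P0, v1) -> 50. No state change.
Op 3: write(P0, v1, 136). refcount(pp1)=2>1 -> COPY to pp4. 5 ppages; refcounts: pp0:2 pp1:1 pp2:2 pp3:2 pp4:1
Op 4: fork(P0) -> P2. 5 ppages; refcounts: pp0:3 pp1:1 pp2:3 pp3:3 pp4:2
Op 5: write(P1, v3, 159). refcount(pp3)=3>1 -> COPY to pp5. 6 ppages; refcounts: pp0:3 pp1:1 pp2:3 pp3:2 pp4:2 pp5:1
Op 6: write(P0, v1, 189). refcount(pp4)=2>1 -> COPY to pp6. 7 ppages; refcounts: pp0:3 pp1:1 pp2:3 pp3:2 pp4:1 pp5:1 pp6:1
Op 7: read(P2, v0) -> 19. No state change.
Op 8: read(P1, v2) -> 14. No state change.

Answer: 7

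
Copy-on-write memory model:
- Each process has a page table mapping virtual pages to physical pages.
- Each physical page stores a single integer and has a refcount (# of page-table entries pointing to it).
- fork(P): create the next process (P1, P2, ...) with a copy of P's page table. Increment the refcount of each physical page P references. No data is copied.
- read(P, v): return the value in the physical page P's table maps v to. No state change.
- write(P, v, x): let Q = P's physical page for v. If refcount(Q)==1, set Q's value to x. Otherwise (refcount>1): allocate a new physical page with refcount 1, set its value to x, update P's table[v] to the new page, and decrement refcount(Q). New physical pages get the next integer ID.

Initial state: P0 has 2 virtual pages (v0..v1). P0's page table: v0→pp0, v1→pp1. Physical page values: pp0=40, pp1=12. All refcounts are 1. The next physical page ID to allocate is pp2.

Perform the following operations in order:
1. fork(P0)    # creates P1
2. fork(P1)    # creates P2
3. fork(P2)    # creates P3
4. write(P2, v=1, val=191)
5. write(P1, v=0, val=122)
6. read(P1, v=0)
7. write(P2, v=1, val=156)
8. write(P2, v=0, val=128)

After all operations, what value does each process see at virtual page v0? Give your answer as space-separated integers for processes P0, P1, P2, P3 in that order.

Op 1: fork(P0) -> P1. 2 ppages; refcounts: pp0:2 pp1:2
Op 2: fork(P1) -> P2. 2 ppages; refcounts: pp0:3 pp1:3
Op 3: fork(P2) -> P3. 2 ppages; refcounts: pp0:4 pp1:4
Op 4: write(P2, v1, 191). refcount(pp1)=4>1 -> COPY to pp2. 3 ppages; refcounts: pp0:4 pp1:3 pp2:1
Op 5: write(P1, v0, 122). refcount(pp0)=4>1 -> COPY to pp3. 4 ppages; refcounts: pp0:3 pp1:3 pp2:1 pp3:1
Op 6: read(P1, v0) -> 122. No state change.
Op 7: write(P2, v1, 156). refcount(pp2)=1 -> write in place. 4 ppages; refcounts: pp0:3 pp1:3 pp2:1 pp3:1
Op 8: write(P2, v0, 128). refcount(pp0)=3>1 -> COPY to pp4. 5 ppages; refcounts: pp0:2 pp1:3 pp2:1 pp3:1 pp4:1
P0: v0 -> pp0 = 40
P1: v0 -> pp3 = 122
P2: v0 -> pp4 = 128
P3: v0 -> pp0 = 40

Answer: 40 122 128 40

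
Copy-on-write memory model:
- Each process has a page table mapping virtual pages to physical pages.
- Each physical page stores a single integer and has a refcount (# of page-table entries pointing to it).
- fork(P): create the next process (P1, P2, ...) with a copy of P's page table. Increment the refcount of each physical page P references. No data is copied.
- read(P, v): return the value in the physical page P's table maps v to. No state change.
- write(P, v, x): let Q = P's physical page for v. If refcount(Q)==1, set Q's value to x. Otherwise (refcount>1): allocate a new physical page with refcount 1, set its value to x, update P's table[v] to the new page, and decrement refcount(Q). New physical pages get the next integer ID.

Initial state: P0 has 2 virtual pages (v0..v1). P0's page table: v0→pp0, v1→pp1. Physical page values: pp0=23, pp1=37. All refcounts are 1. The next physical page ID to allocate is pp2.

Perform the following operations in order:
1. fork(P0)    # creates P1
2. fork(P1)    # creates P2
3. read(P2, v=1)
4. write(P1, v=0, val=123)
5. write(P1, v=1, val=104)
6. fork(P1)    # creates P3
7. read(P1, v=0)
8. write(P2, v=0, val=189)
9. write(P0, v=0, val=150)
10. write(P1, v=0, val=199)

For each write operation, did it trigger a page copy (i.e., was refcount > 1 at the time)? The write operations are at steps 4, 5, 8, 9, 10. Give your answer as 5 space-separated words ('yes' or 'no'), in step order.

Op 1: fork(P0) -> P1. 2 ppages; refcounts: pp0:2 pp1:2
Op 2: fork(P1) -> P2. 2 ppages; refcounts: pp0:3 pp1:3
Op 3: read(P2, v1) -> 37. No state change.
Op 4: write(P1, v0, 123). refcount(pp0)=3>1 -> COPY to pp2. 3 ppages; refcounts: pp0:2 pp1:3 pp2:1
Op 5: write(P1, v1, 104). refcount(pp1)=3>1 -> COPY to pp3. 4 ppages; refcounts: pp0:2 pp1:2 pp2:1 pp3:1
Op 6: fork(P1) -> P3. 4 ppages; refcounts: pp0:2 pp1:2 pp2:2 pp3:2
Op 7: read(P1, v0) -> 123. No state change.
Op 8: write(P2, v0, 189). refcount(pp0)=2>1 -> COPY to pp4. 5 ppages; refcounts: pp0:1 pp1:2 pp2:2 pp3:2 pp4:1
Op 9: write(P0, v0, 150). refcount(pp0)=1 -> write in place. 5 ppages; refcounts: pp0:1 pp1:2 pp2:2 pp3:2 pp4:1
Op 10: write(P1, v0, 199). refcount(pp2)=2>1 -> COPY to pp5. 6 ppages; refcounts: pp0:1 pp1:2 pp2:1 pp3:2 pp4:1 pp5:1

yes yes yes no yes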